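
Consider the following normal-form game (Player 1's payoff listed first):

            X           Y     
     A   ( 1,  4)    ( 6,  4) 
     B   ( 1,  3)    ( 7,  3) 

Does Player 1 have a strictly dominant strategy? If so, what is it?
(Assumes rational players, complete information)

No strictly dominant strategy exists for Player 1

Work:
A strategy strictly dominates another if it gives a strictly higher payoff against every opponent action. Compare each pair of P1's strategies column-by-column:
  A vs B: [1 vs 1, 6 vs 7] → A does not strictly dominate B (column X: 1 ≤ 1)
  B vs A: [1 vs 1, 7 vs 6] → B does not strictly dominate A (column X: 1 ≤ 1)
No single strategy strictly dominates all others → no strictly dominant strategy.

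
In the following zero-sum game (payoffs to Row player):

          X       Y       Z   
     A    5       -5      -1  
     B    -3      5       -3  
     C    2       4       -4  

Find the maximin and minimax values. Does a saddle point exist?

Maximin = -3, Minimax = -1, Saddle: False

Work:
Row minimums: [-5, -3, -4] → maximin = -3
Column maximums: [5, 5, -1] → minimax = -1
No saddle point (maximin ≠ minimax). Mixed strategy needed.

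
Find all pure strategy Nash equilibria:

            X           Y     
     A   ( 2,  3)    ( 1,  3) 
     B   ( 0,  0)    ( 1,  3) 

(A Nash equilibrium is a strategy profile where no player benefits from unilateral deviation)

Nash equilibrium: (A, X), (A, Y), (B, Y)

Work:
Best responses:
  P1 vs X: payoffs [2, 0] → best response A (payoff 2)
  P1 vs Y: payoffs [1, 1] → best response A/B (payoff 1)
  P2 vs A: payoffs [3, 3] → best response X/Y (payoff 3)
  P2 vs B: payoffs [0, 3] → best response Y (payoff 3)
Mutual best responses: (A,X), (A,Y), (B,Y) → Nash equilibria.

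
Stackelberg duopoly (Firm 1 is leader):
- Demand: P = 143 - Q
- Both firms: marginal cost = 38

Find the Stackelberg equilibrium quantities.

q₁* (leader) = 52.5, q₂* (follower) = 26.25

Work:
Follower's reaction: q₂ = (a - c - q₁)/2
Leader substitutes: π₁ = q₁·(a - q₁ - (a-c-q₁)/2 - c)
FOC: q₁* = (143 - 38)/2 = 52.50
Then: q₂* = (143 - 38 - 52.5)/2 = 26.25
Leader has first-mover advantage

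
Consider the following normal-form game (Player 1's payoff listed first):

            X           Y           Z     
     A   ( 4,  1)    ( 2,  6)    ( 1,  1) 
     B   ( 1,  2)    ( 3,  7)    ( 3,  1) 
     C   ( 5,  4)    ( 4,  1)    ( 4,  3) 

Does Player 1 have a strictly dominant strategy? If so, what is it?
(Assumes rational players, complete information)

Yes, Player 1's strictly dominant strategy is C

Work:
A strategy strictly dominates another if it gives a strictly higher payoff against every opponent action. Compare each pair of P1's strategies column-by-column:
  A vs B: [4 vs 1, 2 vs 3, 1 vs 3] → A does not strictly dominate B (column Y: 2 ≤ 3)
  A vs C: [4 vs 5, 2 vs 4, 1 vs 4] → A does not strictly dominate C (column X: 4 ≤ 5)
  B vs A: [1 vs 4, 3 vs 2, 3 vs 1] → B does not strictly dominate A (column X: 1 ≤ 4)
  B vs C: [1 vs 5, 3 vs 4, 3 vs 4] → B does not strictly dominate C (column X: 1 ≤ 5)
  C vs A: [5 vs 4, 4 vs 2, 4 vs 1] → C strictly dominates A
  C vs B: [5 vs 1, 4 vs 3, 4 vs 3] → C strictly dominates B
C strictly dominates every other strategy → strictly dominant.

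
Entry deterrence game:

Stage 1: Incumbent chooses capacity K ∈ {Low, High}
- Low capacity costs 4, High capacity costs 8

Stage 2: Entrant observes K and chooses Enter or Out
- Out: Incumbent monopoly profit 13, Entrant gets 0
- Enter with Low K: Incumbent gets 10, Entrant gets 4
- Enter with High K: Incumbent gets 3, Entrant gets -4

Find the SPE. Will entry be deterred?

SPE: (Low, Enter|Low, Out|High); Entry not deterred. Incumbent net profit = 6, Entrant gets 4

Work:
After Low K: Entrant enters (4 > 0)
After High K: Entrant stays out (-4 < 0)
Incumbent: Low → 10−4=6, High → 13−8=5
Incumbent chooses Low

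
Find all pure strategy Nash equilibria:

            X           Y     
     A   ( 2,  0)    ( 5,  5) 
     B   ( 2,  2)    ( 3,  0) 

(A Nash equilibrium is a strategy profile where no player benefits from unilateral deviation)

Nash equilibrium: (A, Y), (B, X)

Work:
Best responses:
  P1 vs X: payoffs [2, 2] → best response A/B (payoff 2)
  P1 vs Y: payoffs [5, 3] → best response A (payoff 5)
  P2 vs A: payoffs [0, 5] → best response Y (payoff 5)
  P2 vs B: payoffs [2, 0] → best response X (payoff 2)
Mutual best responses: (A,Y), (B,X) → Nash equilibria.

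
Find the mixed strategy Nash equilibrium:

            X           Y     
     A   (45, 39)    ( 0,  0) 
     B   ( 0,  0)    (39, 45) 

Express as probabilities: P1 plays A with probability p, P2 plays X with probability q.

p = 0.5357, q = 0.4643

Work:
Find probabilities that make opponent indifferent:
P2 chooses q to make P1 indifferent between A and B
P1 chooses p to make P2 indifferent between X and Y
Mixed NE: P1 plays (A: 0.5357, B: 0.4643), P2 plays (X: 0.4643, Y: 0.5357)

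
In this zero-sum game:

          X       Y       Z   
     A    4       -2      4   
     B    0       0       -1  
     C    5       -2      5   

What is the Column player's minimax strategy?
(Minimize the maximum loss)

Column should play Y, value = 0

Work:
Column player minimizes Row's maximum payoff:
Column X: max payoff to Row = 5
Column Y: max payoff to Row = 0
Column Z: max payoff to Row = 5
Minimum is 0, achieved by column Y.
Minimax strategy: Y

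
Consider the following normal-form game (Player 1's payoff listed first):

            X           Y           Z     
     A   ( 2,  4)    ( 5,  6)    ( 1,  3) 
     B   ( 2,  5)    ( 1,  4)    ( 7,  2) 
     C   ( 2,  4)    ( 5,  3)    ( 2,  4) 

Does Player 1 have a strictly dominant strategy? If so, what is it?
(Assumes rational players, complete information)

No strictly dominant strategy exists for Player 1

Work:
A strategy strictly dominates another if it gives a strictly higher payoff against every opponent action. Compare each pair of P1's strategies column-by-column:
  A vs B: [2 vs 2, 5 vs 1, 1 vs 7] → A does not strictly dominate B (column X: 2 ≤ 2)
  A vs C: [2 vs 2, 5 vs 5, 1 vs 2] → A does not strictly dominate C (column X: 2 ≤ 2)
  B vs A: [2 vs 2, 1 vs 5, 7 vs 1] → B does not strictly dominate A (column X: 2 ≤ 2)
  B vs C: [2 vs 2, 1 vs 5, 7 vs 2] → B does not strictly dominate C (column X: 2 ≤ 2)
  C vs A: [2 vs 2, 5 vs 5, 2 vs 1] → C does not strictly dominate A (column X: 2 ≤ 2)
  C vs B: [2 vs 2, 5 vs 1, 2 vs 7] → C does not strictly dominate B (column X: 2 ≤ 2)
No single strategy strictly dominates all others → no strictly dominant strategy.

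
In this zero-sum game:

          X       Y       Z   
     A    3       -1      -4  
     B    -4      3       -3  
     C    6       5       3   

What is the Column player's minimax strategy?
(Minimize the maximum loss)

Column should play Z, value = 3

Work:
Column player minimizes Row's maximum payoff:
Column X: max payoff to Row = 6
Column Y: max payoff to Row = 5
Column Z: max payoff to Row = 3
Minimum is 3, achieved by column Z.
Minimax strategy: Z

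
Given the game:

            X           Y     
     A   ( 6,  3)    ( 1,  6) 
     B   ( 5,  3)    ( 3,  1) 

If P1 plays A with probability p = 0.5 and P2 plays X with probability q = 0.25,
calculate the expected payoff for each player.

E[P1] = 2.875, E[P2] = 3.375

Work:
E[P1] = p·q·π₁(A,X) + p·(1-q)·π₁(A,Y) + (1-p)·q·π₁(B,X) + (1-p)·(1-q)·π₁(B,Y)
= 0.5·0.25·6 + 0.5·0.75·1 + 0.5·0.25·5 + 0.5·0.75·3
= 2.875

E[P2] = 3.375 (similar calculation)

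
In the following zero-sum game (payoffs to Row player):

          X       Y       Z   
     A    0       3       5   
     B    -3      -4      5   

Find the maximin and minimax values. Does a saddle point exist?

Maximin = 0, Minimax = 0, Saddle: True

Work:
Row minimums: [0, -4] → maximin = 0
Column maximums: [0, 3, 5] → minimax = 0
Saddle point exists! Game value = 0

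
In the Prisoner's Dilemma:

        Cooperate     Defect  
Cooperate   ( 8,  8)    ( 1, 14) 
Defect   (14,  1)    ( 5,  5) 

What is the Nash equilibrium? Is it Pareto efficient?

(Defect, Defect) is NE; not Pareto efficient

Work:
Defect dominates Cooperate for both players:
If P2 cooperates: Defect (14) > Cooperate (8)
If P2 defects: Defect (5) > Cooperate (1)
NE: (Defect, Defect) with payoff (5, 5)
But (Cooperate, Cooperate) = (8, 8) Pareto dominates (5, 5)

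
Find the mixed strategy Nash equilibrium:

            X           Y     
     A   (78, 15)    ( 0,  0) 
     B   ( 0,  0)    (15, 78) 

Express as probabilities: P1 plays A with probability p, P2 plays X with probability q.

p = 0.8387, q = 0.1613

Work:
Find probabilities that make opponent indifferent:
P2 chooses q to make P1 indifferent between A and B
P1 chooses p to make P2 indifferent between X and Y
Mixed NE: P1 plays (A: 0.8387, B: 0.1613), P2 plays (X: 0.1613, Y: 0.8387)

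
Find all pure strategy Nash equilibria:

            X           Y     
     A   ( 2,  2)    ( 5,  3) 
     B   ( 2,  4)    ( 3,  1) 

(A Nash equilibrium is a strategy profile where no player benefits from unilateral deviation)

Nash equilibrium: (A, Y), (B, X)

Work:
Best responses:
  P1 vs X: payoffs [2, 2] → best response A/B (payoff 2)
  P1 vs Y: payoffs [5, 3] → best response A (payoff 5)
  P2 vs A: payoffs [2, 3] → best response Y (payoff 3)
  P2 vs B: payoffs [4, 1] → best response X (payoff 4)
Mutual best responses: (A,Y), (B,X) → Nash equilibria.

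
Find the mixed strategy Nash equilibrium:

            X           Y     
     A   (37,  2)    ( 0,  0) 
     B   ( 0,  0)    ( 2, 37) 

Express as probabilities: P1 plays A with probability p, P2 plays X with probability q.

p = 0.9487, q = 0.0513

Work:
Find probabilities that make opponent indifferent:
P2 chooses q to make P1 indifferent between A and B
P1 chooses p to make P2 indifferent between X and Y
Mixed NE: P1 plays (A: 0.9487, B: 0.0513), P2 plays (X: 0.0513, Y: 0.9487)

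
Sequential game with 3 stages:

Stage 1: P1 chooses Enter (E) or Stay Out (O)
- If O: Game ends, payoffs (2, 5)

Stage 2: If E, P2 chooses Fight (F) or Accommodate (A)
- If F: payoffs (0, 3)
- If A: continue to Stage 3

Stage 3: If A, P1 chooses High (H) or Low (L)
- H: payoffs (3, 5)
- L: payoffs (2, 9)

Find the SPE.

SPE: (E, A, H); Outcome (3, 5)

Work:
Stage 3: P1 chooses H (3 vs 2)
Stage 2: P2: F->3, A->5 (anticipating H). Choose A
Stage 1: P1: O->2, E->3 (anticipating A, H). Choose E
SPE path: E -> A -> H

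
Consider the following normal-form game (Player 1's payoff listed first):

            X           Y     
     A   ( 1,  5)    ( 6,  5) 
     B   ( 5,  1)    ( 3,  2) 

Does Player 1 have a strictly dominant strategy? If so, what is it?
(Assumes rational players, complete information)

No strictly dominant strategy exists for Player 1

Work:
A strategy strictly dominates another if it gives a strictly higher payoff against every opponent action. Compare each pair of P1's strategies column-by-column:
  A vs B: [1 vs 5, 6 vs 3] → A does not strictly dominate B (column X: 1 ≤ 5)
  B vs A: [5 vs 1, 3 vs 6] → B does not strictly dominate A (column Y: 3 ≤ 6)
No single strategy strictly dominates all others → no strictly dominant strategy.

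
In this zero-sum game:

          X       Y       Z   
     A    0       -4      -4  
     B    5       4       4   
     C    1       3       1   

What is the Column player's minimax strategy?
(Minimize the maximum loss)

Column should play Y or Z (all achieve the minimum), value = 4

Work:
Column player minimizes Row's maximum payoff:
Column X: max payoff to Row = 5
Column Y: max payoff to Row = 4
Column Z: max payoff to Row = 4
Minimum is 4, achieved by columns Y, Z (tied).
Each of Y or Z is a minimax strategy.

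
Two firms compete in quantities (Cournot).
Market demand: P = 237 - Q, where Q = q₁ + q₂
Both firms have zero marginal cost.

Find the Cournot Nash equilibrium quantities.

q₁* = q₂* = 79.0; P* = 79.0

Work:
Profit: π_i = P·q_i = (a - q_i - q_j)·q_i
FOC: ∂π_i/∂q_i = a - 2q_i - q_j = 0
Reaction function: q_i = (237 - q_j)/2
Symmetry: q* = 237/3 = 79.0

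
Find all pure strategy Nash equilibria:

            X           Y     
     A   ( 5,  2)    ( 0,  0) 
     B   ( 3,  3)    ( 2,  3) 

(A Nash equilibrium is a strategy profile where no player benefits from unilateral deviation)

Nash equilibrium: (A, X), (B, Y)

Work:
Best responses:
  P1 vs X: payoffs [5, 3] → best response A (payoff 5)
  P1 vs Y: payoffs [0, 2] → best response B (payoff 2)
  P2 vs A: payoffs [2, 0] → best response X (payoff 2)
  P2 vs B: payoffs [3, 3] → best response X/Y (payoff 3)
Mutual best responses: (A,X), (B,Y) → Nash equilibria.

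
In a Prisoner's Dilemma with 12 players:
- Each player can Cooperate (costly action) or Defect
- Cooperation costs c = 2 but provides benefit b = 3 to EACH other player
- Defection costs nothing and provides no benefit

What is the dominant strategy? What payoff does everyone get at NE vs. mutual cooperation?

Dominant: Defect; NE payoff = 0; Coop payoff = 31

Work:
Defect dominates (saves cost c = 2, benefit to others is external)
NE: All defect → everyone gets 0
If all cooperate: each receives (11)×3 - 2 = 31
Social dilemma: 31 > 0 but NE gives 0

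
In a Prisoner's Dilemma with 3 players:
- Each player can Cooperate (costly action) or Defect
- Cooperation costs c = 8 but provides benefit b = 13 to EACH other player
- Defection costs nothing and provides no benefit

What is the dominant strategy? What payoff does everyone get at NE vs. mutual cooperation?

Dominant: Defect; NE payoff = 0; Coop payoff = 18

Work:
Defect dominates (saves cost c = 8, benefit to others is external)
NE: All defect → everyone gets 0
If all cooperate: each receives (2)×13 - 8 = 18
Social dilemma: 18 > 0 but NE gives 0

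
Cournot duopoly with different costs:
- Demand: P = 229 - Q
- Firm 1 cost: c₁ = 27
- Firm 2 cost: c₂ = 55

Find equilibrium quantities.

q₁* = 76.67, q₂* = 48.67

Work:
Reaction: q₁ = (229 - 27 - q₂)/2
Reaction: q₂ = (229 - 55 - q₁)/2
Solve simultaneously:
q₁* = (229 - 2×27 + 55)/3 = 76.67
q₂* = (229 - 2×55 + 27)/3 = 48.67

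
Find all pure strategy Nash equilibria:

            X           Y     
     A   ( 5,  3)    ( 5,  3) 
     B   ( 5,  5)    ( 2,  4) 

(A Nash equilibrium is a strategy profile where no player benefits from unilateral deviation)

Nash equilibrium: (A, X), (A, Y), (B, X)

Work:
Best responses:
  P1 vs X: payoffs [5, 5] → best response A/B (payoff 5)
  P1 vs Y: payoffs [5, 2] → best response A (payoff 5)
  P2 vs A: payoffs [3, 3] → best response X/Y (payoff 3)
  P2 vs B: payoffs [5, 4] → best response X (payoff 5)
Mutual best responses: (A,X), (A,Y), (B,X) → Nash equilibria.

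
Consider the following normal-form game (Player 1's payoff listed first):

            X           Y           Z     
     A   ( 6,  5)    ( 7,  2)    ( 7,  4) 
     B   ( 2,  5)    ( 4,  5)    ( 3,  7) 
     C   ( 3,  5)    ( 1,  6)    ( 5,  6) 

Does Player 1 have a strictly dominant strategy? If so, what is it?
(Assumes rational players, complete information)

Yes, Player 1's strictly dominant strategy is A

Work:
A strategy strictly dominates another if it gives a strictly higher payoff against every opponent action. Compare each pair of P1's strategies column-by-column:
  A vs B: [6 vs 2, 7 vs 4, 7 vs 3] → A strictly dominates B
  A vs C: [6 vs 3, 7 vs 1, 7 vs 5] → A strictly dominates C
  B vs A: [2 vs 6, 4 vs 7, 3 vs 7] → B does not strictly dominate A (column X: 2 ≤ 6)
  B vs C: [2 vs 3, 4 vs 1, 3 vs 5] → B does not strictly dominate C (column X: 2 ≤ 3)
  C vs A: [3 vs 6, 1 vs 7, 5 vs 7] → C does not strictly dominate A (column X: 3 ≤ 6)
  C vs B: [3 vs 2, 1 vs 4, 5 vs 3] → C does not strictly dominate B (column Y: 1 ≤ 4)
A strictly dominates every other strategy → strictly dominant.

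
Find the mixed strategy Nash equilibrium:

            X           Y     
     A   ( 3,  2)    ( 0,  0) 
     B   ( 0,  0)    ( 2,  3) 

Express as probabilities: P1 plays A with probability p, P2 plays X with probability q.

p = 0.6, q = 0.4

Work:
Find probabilities that make opponent indifferent:
P2 chooses q to make P1 indifferent between A and B
P1 chooses p to make P2 indifferent between X and Y
Mixed NE: P1 plays (A: 0.6, B: 0.4), P2 plays (X: 0.4, Y: 0.6)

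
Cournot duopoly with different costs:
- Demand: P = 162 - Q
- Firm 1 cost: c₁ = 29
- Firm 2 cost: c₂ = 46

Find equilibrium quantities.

q₁* = 50.0, q₂* = 33.0

Work:
Reaction: q₁ = (162 - 29 - q₂)/2
Reaction: q₂ = (162 - 46 - q₁)/2
Solve simultaneously:
q₁* = (162 - 2×29 + 46)/3 = 50.0
q₂* = (162 - 2×46 + 29)/3 = 33.0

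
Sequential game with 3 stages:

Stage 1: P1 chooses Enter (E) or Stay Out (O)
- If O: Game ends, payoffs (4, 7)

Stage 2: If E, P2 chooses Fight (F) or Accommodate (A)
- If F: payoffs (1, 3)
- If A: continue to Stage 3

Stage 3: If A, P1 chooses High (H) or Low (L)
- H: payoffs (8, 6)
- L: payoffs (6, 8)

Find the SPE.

SPE: (E, A, H); Outcome (8, 6)

Work:
Stage 3: P1 chooses H (8 vs 6)
Stage 2: P2: F->3, A->6 (anticipating H). Choose A
Stage 1: P1: O->4, E->8 (anticipating A, H). Choose E
SPE path: E -> A -> H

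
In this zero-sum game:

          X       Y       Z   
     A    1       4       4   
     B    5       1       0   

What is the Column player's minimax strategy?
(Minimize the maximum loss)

Column should play Y or Z (all achieve the minimum), value = 4

Work:
Column player minimizes Row's maximum payoff:
Column X: max payoff to Row = 5
Column Y: max payoff to Row = 4
Column Z: max payoff to Row = 4
Minimum is 4, achieved by columns Y, Z (tied).
Each of Y or Z is a minimax strategy.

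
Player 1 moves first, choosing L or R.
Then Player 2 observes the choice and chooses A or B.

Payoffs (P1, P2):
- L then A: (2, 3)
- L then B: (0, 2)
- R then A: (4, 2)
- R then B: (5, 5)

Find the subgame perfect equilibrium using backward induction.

P1 plays R, P2 plays A after L and B after R; Payoff (5, 5)

Work:
Backward induction:
After L: P2 chooses A → P1 gets 2
After R: P2 chooses B → P1 gets 5
P1 chooses R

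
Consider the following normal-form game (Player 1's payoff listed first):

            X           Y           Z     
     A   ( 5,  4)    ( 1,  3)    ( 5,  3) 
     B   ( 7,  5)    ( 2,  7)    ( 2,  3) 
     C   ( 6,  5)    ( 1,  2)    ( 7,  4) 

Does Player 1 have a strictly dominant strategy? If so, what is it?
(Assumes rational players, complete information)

No strictly dominant strategy exists for Player 1

Work:
A strategy strictly dominates another if it gives a strictly higher payoff against every opponent action. Compare each pair of P1's strategies column-by-column:
  A vs B: [5 vs 7, 1 vs 2, 5 vs 2] → A does not strictly dominate B (column X: 5 ≤ 7)
  A vs C: [5 vs 6, 1 vs 1, 5 vs 7] → A does not strictly dominate C (column X: 5 ≤ 6)
  B vs A: [7 vs 5, 2 vs 1, 2 vs 5] → B does not strictly dominate A (column Z: 2 ≤ 5)
  B vs C: [7 vs 6, 2 vs 1, 2 vs 7] → B does not strictly dominate C (column Z: 2 ≤ 7)
  C vs A: [6 vs 5, 1 vs 1, 7 vs 5] → C does not strictly dominate A (column Y: 1 ≤ 1)
  C vs B: [6 vs 7, 1 vs 2, 7 vs 2] → C does not strictly dominate B (column X: 6 ≤ 7)
No single strategy strictly dominates all others → no strictly dominant strategy.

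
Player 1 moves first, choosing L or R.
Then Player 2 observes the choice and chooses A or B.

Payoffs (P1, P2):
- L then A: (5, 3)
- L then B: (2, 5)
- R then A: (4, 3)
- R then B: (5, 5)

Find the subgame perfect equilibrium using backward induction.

P1 plays R, P2 plays B after L and B after R; Payoff (5, 5)

Work:
Backward induction:
After L: P2 chooses B → P1 gets 2
After R: P2 chooses B → P1 gets 5
P1 chooses R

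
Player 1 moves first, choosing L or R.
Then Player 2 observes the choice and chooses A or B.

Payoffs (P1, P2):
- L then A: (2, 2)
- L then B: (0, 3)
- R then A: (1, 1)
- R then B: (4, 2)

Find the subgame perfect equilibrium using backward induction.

P1 plays R, P2 plays B after L and B after R; Payoff (4, 2)

Work:
Backward induction:
After L: P2 chooses B → P1 gets 0
After R: P2 chooses B → P1 gets 4
P1 chooses R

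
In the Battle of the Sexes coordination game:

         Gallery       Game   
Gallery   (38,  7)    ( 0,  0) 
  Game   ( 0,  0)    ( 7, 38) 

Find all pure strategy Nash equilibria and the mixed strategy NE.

Pure NE: (Gallery, Gallery) and (Game, Game); Mixed NE: p = 0.8444, q = 0.1556

Work:
Check pure NE:
(Gallery, Gallery): (38, 7) - no unilateral deviation beneficial
(Game, Game): (7, 38) - no unilateral deviation beneficial
Mixed NE: P1 plays Gallery with p = 0.8444, P2 plays Gallery with q = 0.1556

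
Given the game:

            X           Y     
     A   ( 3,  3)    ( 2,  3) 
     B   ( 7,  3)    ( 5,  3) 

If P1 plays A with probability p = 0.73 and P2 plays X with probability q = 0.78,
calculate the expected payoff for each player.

E[P1] = 3.8006, E[P2] = 3.0

Work:
E[P1] = p·q·π₁(A,X) + p·(1-q)·π₁(A,Y) + (1-p)·q·π₁(B,X) + (1-p)·(1-q)·π₁(B,Y)
= 0.73·0.78·3 + 0.73·0.22·2 + 0.27·0.78·7 + 0.27·0.22·5
= 3.8006

E[P2] = 3.0 (similar calculation)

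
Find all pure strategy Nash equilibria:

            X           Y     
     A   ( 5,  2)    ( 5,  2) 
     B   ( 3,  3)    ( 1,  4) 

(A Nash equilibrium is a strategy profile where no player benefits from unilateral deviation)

Nash equilibrium: (A, X), (A, Y)

Work:
Best responses:
  P1 vs X: payoffs [5, 3] → best response A (payoff 5)
  P1 vs Y: payoffs [5, 1] → best response A (payoff 5)
  P2 vs A: payoffs [2, 2] → best response X/Y (payoff 2)
  P2 vs B: payoffs [3, 4] → best response Y (payoff 4)
Mutual best responses: (A,X), (A,Y) → Nash equilibria.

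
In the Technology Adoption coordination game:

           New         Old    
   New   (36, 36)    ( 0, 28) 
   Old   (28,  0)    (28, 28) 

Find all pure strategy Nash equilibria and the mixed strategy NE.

Pure NE: (New, New) and (Old, Old); Mixed NE: p = 0.7778, q = 0.7778

Work:
Check pure NE:
(New, New): (36, 36) - no unilateral deviation beneficial
(Old, Old): (28, 28) - no unilateral deviation beneficial
Mixed NE: P1 plays New with p = 0.7778, P2 plays New with q = 0.7778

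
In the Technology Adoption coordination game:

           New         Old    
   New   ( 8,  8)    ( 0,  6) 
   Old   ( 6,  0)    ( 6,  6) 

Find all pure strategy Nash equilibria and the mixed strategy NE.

Pure NE: (New, New) and (Old, Old); Mixed NE: p = 0.75, q = 0.75

Work:
Check pure NE:
(New, New): (8, 8) - no unilateral deviation beneficial
(Old, Old): (6, 6) - no unilateral deviation beneficial
Mixed NE: P1 plays New with p = 0.75, P2 plays New with q = 0.75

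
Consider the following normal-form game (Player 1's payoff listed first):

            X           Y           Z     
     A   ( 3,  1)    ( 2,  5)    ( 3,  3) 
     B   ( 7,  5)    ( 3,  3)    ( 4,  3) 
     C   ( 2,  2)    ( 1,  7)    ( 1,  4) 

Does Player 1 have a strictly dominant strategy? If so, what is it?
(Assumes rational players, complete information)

Yes, Player 1's strictly dominant strategy is B

Work:
A strategy strictly dominates another if it gives a strictly higher payoff against every opponent action. Compare each pair of P1's strategies column-by-column:
  A vs B: [3 vs 7, 2 vs 3, 3 vs 4] → A does not strictly dominate B (column X: 3 ≤ 7)
  A vs C: [3 vs 2, 2 vs 1, 3 vs 1] → A strictly dominates C
  B vs A: [7 vs 3, 3 vs 2, 4 vs 3] → B strictly dominates A
  B vs C: [7 vs 2, 3 vs 1, 4 vs 1] → B strictly dominates C
  C vs A: [2 vs 3, 1 vs 2, 1 vs 3] → C does not strictly dominate A (column X: 2 ≤ 3)
  C vs B: [2 vs 7, 1 vs 3, 1 vs 4] → C does not strictly dominate B (column X: 2 ≤ 7)
B strictly dominates every other strategy → strictly dominant.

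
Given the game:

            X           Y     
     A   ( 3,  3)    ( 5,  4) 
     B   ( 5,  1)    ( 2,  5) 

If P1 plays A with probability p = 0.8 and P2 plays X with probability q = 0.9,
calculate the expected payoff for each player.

E[P1] = 3.5, E[P2] = 2.76

Work:
E[P1] = p·q·π₁(A,X) + p·(1-q)·π₁(A,Y) + (1-p)·q·π₁(B,X) + (1-p)·(1-q)·π₁(B,Y)
= 0.8·0.9·3 + 0.8·0.1·5 + 0.2·0.9·5 + 0.2·0.1·2
= 3.5

E[P2] = 2.76 (similar calculation)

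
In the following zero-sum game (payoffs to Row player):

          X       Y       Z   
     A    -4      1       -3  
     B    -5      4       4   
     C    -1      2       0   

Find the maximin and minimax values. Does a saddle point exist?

Maximin = -1, Minimax = -1, Saddle: True

Work:
Row minimums: [-4, -5, -1] → maximin = -1
Column maximums: [-1, 4, 4] → minimax = -1
Saddle point exists! Game value = -1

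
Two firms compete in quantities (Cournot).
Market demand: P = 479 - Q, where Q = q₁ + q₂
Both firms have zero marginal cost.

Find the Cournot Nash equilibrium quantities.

q₁* = q₂* = 159.67; P* = 159.67

Work:
Profit: π_i = P·q_i = (a - q_i - q_j)·q_i
FOC: ∂π_i/∂q_i = a - 2q_i - q_j = 0
Reaction function: q_i = (479 - q_j)/2
Symmetry: q* = 479/3 = 159.67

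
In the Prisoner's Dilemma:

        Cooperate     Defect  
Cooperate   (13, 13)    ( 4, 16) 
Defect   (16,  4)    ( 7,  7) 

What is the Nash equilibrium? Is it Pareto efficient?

(Defect, Defect) is NE; not Pareto efficient

Work:
Defect dominates Cooperate for both players:
If P2 cooperates: Defect (16) > Cooperate (13)
If P2 defects: Defect (7) > Cooperate (4)
NE: (Defect, Defect) with payoff (7, 7)
But (Cooperate, Cooperate) = (13, 13) Pareto dominates (7, 7)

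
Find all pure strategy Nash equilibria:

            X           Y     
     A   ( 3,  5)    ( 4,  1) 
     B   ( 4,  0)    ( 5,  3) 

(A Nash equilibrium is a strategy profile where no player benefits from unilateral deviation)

Nash equilibrium: (B, Y)

Work:
Best responses:
  P1 vs X: payoffs [3, 4] → best response B (payoff 4)
  P1 vs Y: payoffs [4, 5] → best response B (payoff 5)
  P2 vs A: payoffs [5, 1] → best response X (payoff 5)
  P2 vs B: payoffs [0, 3] → best response Y (payoff 3)
Mutual best responses: (B,Y) → Nash equilibria.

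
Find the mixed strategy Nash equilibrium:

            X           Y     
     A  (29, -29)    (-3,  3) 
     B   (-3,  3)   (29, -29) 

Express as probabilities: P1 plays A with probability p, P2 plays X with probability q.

p = 0.5, q = 0.5

Work:
Find probabilities that make opponent indifferent:
P2 chooses q to make P1 indifferent between A and B
P1 chooses p to make P2 indifferent between X and Y
Mixed NE: P1 plays (A: 0.5, B: 0.5), P2 plays (X: 0.5, Y: 0.5)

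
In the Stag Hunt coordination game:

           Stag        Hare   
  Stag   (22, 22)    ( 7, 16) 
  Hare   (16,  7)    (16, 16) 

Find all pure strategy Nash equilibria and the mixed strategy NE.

Pure NE: (Stag, Stag) and (Hare, Hare); Mixed NE: p = 0.6, q = 0.6

Work:
Check pure NE:
(Stag, Stag): (22, 22) - no unilateral deviation beneficial
(Hare, Hare): (16, 16) - no unilateral deviation beneficial
Mixed NE: P1 plays Stag with p = 0.6, P2 plays Stag with q = 0.6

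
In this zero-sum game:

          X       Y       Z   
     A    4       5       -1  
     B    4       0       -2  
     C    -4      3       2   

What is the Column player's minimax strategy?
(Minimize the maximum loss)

Column should play Z, value = 2

Work:
Column player minimizes Row's maximum payoff:
Column X: max payoff to Row = 4
Column Y: max payoff to Row = 5
Column Z: max payoff to Row = 2
Minimum is 2, achieved by column Z.
Minimax strategy: Z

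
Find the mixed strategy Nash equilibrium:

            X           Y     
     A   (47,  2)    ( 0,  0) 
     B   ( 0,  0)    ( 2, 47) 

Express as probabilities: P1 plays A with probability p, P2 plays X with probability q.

p = 0.9592, q = 0.0408

Work:
Find probabilities that make opponent indifferent:
P2 chooses q to make P1 indifferent between A and B
P1 chooses p to make P2 indifferent between X and Y
Mixed NE: P1 plays (A: 0.9592, B: 0.0408), P2 plays (X: 0.0408, Y: 0.9592)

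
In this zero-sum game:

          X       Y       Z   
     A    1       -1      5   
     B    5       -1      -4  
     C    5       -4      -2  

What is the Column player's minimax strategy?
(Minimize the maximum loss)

Column should play Y, value = -1

Work:
Column player minimizes Row's maximum payoff:
Column X: max payoff to Row = 5
Column Y: max payoff to Row = -1
Column Z: max payoff to Row = 5
Minimum is -1, achieved by column Y.
Minimax strategy: Y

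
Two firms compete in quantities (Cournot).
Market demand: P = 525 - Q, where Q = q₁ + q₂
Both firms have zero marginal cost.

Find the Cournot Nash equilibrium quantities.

q₁* = q₂* = 175.0; P* = 175.0

Work:
Profit: π_i = P·q_i = (a - q_i - q_j)·q_i
FOC: ∂π_i/∂q_i = a - 2q_i - q_j = 0
Reaction function: q_i = (525 - q_j)/2
Symmetry: q* = 525/3 = 175.0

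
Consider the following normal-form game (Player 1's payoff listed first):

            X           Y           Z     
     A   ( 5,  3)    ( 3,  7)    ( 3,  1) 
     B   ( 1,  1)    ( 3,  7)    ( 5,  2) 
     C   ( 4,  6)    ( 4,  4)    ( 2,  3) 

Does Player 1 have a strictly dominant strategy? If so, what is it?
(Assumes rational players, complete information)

No strictly dominant strategy exists for Player 1

Work:
A strategy strictly dominates another if it gives a strictly higher payoff against every opponent action. Compare each pair of P1's strategies column-by-column:
  A vs B: [5 vs 1, 3 vs 3, 3 vs 5] → A does not strictly dominate B (column Y: 3 ≤ 3)
  A vs C: [5 vs 4, 3 vs 4, 3 vs 2] → A does not strictly dominate C (column Y: 3 ≤ 4)
  B vs A: [1 vs 5, 3 vs 3, 5 vs 3] → B does not strictly dominate A (column X: 1 ≤ 5)
  B vs C: [1 vs 4, 3 vs 4, 5 vs 2] → B does not strictly dominate C (column X: 1 ≤ 4)
  C vs A: [4 vs 5, 4 vs 3, 2 vs 3] → C does not strictly dominate A (column X: 4 ≤ 5)
  C vs B: [4 vs 1, 4 vs 3, 2 vs 5] → C does not strictly dominate B (column Z: 2 ≤ 5)
No single strategy strictly dominates all others → no strictly dominant strategy.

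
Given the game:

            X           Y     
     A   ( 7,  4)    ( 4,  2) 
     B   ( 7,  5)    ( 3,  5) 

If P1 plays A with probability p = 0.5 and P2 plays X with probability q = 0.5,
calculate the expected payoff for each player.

E[P1] = 5.25, E[P2] = 4.0

Work:
E[P1] = p·q·π₁(A,X) + p·(1-q)·π₁(A,Y) + (1-p)·q·π₁(B,X) + (1-p)·(1-q)·π₁(B,Y)
= 0.5·0.5·7 + 0.5·0.5·4 + 0.5·0.5·7 + 0.5·0.5·3
= 5.25

E[P2] = 4.0 (similar calculation)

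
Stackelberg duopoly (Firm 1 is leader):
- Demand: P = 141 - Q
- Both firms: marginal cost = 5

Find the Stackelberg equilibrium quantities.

q₁* (leader) = 68.0, q₂* (follower) = 34.0

Work:
Follower's reaction: q₂ = (a - c - q₁)/2
Leader substitutes: π₁ = q₁·(a - q₁ - (a-c-q₁)/2 - c)
FOC: q₁* = (141 - 5)/2 = 68.00
Then: q₂* = (141 - 5 - 68.0)/2 = 34.00
Leader has first-mover advantage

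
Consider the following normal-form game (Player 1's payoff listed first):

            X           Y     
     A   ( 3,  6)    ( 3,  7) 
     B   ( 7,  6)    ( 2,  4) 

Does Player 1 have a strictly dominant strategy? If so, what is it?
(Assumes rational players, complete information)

No strictly dominant strategy exists for Player 1

Work:
A strategy strictly dominates another if it gives a strictly higher payoff against every opponent action. Compare each pair of P1's strategies column-by-column:
  A vs B: [3 vs 7, 3 vs 2] → A does not strictly dominate B (column X: 3 ≤ 7)
  B vs A: [7 vs 3, 2 vs 3] → B does not strictly dominate A (column Y: 2 ≤ 3)
No single strategy strictly dominates all others → no strictly dominant strategy.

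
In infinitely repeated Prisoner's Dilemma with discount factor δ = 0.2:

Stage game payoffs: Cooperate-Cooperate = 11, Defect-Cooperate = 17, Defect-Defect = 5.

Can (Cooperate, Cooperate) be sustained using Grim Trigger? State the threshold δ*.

δ* = 0.5; since δ = 0.2 < 0.5, cooperation cannot be sustained

Work:
For Grim Trigger:
Cooperate forever: 11/(1-δ)
Defect then punished: 17 + 5·δ/(1-δ)
Need: 11/(1-δ) ≥ 17 + 5·δ/(1-δ)
Solving: δ ≥ (T-R)/(T-P) = (17-11)/(17-5) = 0.5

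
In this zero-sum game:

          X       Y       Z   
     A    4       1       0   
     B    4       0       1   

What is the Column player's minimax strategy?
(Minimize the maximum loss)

Column should play Y or Z (all achieve the minimum), value = 1

Work:
Column player minimizes Row's maximum payoff:
Column X: max payoff to Row = 4
Column Y: max payoff to Row = 1
Column Z: max payoff to Row = 1
Minimum is 1, achieved by columns Y, Z (tied).
Each of Y or Z is a minimax strategy.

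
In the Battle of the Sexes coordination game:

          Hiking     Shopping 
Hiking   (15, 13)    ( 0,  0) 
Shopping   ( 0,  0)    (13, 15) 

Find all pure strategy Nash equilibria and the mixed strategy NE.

Pure NE: (Hiking, Hiking) and (Shopping, Shopping); Mixed NE: p = 0.5357, q = 0.4643

Work:
Check pure NE:
(Hiking, Hiking): (15, 13) - no unilateral deviation beneficial
(Shopping, Shopping): (13, 15) - no unilateral deviation beneficial
Mixed NE: P1 plays Hiking with p = 0.5357, P2 plays Hiking with q = 0.4643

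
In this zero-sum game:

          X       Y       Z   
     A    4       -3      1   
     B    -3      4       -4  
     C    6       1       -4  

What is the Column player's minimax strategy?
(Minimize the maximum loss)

Column should play Z, value = 1

Work:
Column player minimizes Row's maximum payoff:
Column X: max payoff to Row = 6
Column Y: max payoff to Row = 4
Column Z: max payoff to Row = 1
Minimum is 1, achieved by column Z.
Minimax strategy: Z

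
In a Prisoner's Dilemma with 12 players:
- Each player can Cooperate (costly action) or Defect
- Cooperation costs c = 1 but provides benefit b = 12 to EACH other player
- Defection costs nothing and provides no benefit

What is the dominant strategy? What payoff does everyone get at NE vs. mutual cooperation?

Dominant: Defect; NE payoff = 0; Coop payoff = 131

Work:
Defect dominates (saves cost c = 1, benefit to others is external)
NE: All defect → everyone gets 0
If all cooperate: each receives (11)×12 - 1 = 131
Social dilemma: 131 > 0 but NE gives 0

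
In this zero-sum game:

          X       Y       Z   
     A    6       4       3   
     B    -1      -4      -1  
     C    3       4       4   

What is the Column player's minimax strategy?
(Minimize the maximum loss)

Column should play Y or Z (all achieve the minimum), value = 4

Work:
Column player minimizes Row's maximum payoff:
Column X: max payoff to Row = 6
Column Y: max payoff to Row = 4
Column Z: max payoff to Row = 4
Minimum is 4, achieved by columns Y, Z (tied).
Each of Y or Z is a minimax strategy.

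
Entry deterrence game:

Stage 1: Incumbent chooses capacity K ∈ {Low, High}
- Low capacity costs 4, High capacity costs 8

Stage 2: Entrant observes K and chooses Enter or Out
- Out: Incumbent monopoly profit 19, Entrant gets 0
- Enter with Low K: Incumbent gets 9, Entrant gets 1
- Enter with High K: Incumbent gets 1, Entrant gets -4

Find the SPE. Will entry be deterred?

SPE: (High, Enter|Low, Out|High); Entry deterred. Incumbent net profit = 11

Work:
After Low K: Entrant enters (1 > 0)
After High K: Entrant stays out (-4 < 0)
Incumbent: Low → 9−4=5, High → 19−8=11
Incumbent chooses High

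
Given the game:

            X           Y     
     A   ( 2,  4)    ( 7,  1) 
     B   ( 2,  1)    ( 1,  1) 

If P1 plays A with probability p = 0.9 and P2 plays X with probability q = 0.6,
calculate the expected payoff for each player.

E[P1] = 3.76, E[P2] = 2.62

Work:
E[P1] = p·q·π₁(A,X) + p·(1-q)·π₁(A,Y) + (1-p)·q·π₁(B,X) + (1-p)·(1-q)·π₁(B,Y)
= 0.9·0.6·2 + 0.9·0.4·7 + 0.1·0.6·2 + 0.1·0.4·1
= 3.76

E[P2] = 2.62 (similar calculation)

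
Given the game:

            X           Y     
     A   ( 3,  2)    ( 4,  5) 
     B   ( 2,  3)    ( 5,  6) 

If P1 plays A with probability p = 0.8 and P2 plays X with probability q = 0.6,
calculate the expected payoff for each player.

E[P1] = 3.36, E[P2] = 3.4

Work:
E[P1] = p·q·π₁(A,X) + p·(1-q)·π₁(A,Y) + (1-p)·q·π₁(B,X) + (1-p)·(1-q)·π₁(B,Y)
= 0.8·0.6·3 + 0.8·0.4·4 + 0.2·0.6·2 + 0.2·0.4·5
= 3.36

E[P2] = 3.4 (similar calculation)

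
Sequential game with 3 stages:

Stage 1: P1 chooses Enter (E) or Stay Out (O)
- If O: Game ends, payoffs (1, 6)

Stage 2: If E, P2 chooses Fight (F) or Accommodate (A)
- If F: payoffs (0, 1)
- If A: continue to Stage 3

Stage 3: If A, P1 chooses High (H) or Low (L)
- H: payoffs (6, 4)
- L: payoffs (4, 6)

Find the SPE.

SPE: (E, A, H); Outcome (6, 4)

Work:
Stage 3: P1 chooses H (6 vs 4)
Stage 2: P2: F->1, A->4 (anticipating H). Choose A
Stage 1: P1: O->1, E->6 (anticipating A, H). Choose E
SPE path: E -> A -> H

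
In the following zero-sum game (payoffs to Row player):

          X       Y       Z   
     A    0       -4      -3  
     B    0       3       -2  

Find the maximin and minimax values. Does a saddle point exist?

Maximin = -2, Minimax = -2, Saddle: True

Work:
Row minimums: [-4, -2] → maximin = -2
Column maximums: [0, 3, -2] → minimax = -2
Saddle point exists! Game value = -2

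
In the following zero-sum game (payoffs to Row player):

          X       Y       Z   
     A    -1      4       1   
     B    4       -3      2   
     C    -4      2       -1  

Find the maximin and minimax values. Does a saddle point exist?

Maximin = -1, Minimax = 2, Saddle: False

Work:
Row minimums: [-1, -3, -4] → maximin = -1
Column maximums: [4, 4, 2] → minimax = 2
No saddle point (maximin ≠ minimax). Mixed strategy needed.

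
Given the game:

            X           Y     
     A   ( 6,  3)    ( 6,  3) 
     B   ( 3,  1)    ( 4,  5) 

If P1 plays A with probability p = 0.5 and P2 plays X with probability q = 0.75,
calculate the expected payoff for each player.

E[P1] = 4.625, E[P2] = 2.5

Work:
E[P1] = p·q·π₁(A,X) + p·(1-q)·π₁(A,Y) + (1-p)·q·π₁(B,X) + (1-p)·(1-q)·π₁(B,Y)
= 0.5·0.75·6 + 0.5·0.25·6 + 0.5·0.75·3 + 0.5·0.25·4
= 4.625

E[P2] = 2.5 (similar calculation)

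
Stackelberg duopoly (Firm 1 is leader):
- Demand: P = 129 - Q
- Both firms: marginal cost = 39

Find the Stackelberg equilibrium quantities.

q₁* (leader) = 45.0, q₂* (follower) = 22.5

Work:
Follower's reaction: q₂ = (a - c - q₁)/2
Leader substitutes: π₁ = q₁·(a - q₁ - (a-c-q₁)/2 - c)
FOC: q₁* = (129 - 39)/2 = 45.00
Then: q₂* = (129 - 39 - 45.0)/2 = 22.50
Leader has first-mover advantage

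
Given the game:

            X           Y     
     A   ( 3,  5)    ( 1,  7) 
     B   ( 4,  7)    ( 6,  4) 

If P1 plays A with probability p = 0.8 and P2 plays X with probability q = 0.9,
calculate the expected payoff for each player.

E[P1] = 3.08, E[P2] = 5.5

Work:
E[P1] = p·q·π₁(A,X) + p·(1-q)·π₁(A,Y) + (1-p)·q·π₁(B,X) + (1-p)·(1-q)·π₁(B,Y)
= 0.8·0.9·3 + 0.8·0.1·1 + 0.2·0.9·4 + 0.2·0.1·6
= 3.08

E[P2] = 5.5 (similar calculation)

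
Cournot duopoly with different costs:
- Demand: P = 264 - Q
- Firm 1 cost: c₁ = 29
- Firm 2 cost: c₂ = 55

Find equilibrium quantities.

q₁* = 87.0, q₂* = 61.0

Work:
Reaction: q₁ = (264 - 29 - q₂)/2
Reaction: q₂ = (264 - 55 - q₁)/2
Solve simultaneously:
q₁* = (264 - 2×29 + 55)/3 = 87.0
q₂* = (264 - 2×55 + 29)/3 = 61.0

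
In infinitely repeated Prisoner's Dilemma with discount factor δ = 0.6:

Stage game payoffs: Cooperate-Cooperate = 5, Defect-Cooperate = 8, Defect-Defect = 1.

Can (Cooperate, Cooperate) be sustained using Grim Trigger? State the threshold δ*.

δ* = 0.4286; since δ = 0.6 ≥ 0.4286, cooperation can be sustained

Work:
For Grim Trigger:
Cooperate forever: 5/(1-δ)
Defect then punished: 8 + 1·δ/(1-δ)
Need: 5/(1-δ) ≥ 8 + 1·δ/(1-δ)
Solving: δ ≥ (T-R)/(T-P) = (8-5)/(8-1) = 0.4286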